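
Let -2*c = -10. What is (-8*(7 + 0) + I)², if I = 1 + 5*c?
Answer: 900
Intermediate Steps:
c = 5 (c = -½*(-10) = 5)
I = 26 (I = 1 + 5*5 = 1 + 25 = 26)
(-8*(7 + 0) + I)² = (-8*(7 + 0) + 26)² = (-8*7 + 26)² = (-56 + 26)² = (-30)² = 900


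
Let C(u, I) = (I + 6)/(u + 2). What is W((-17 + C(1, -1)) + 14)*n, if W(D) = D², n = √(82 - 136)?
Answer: 16*I*√6/3 ≈ 13.064*I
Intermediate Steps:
C(u, I) = (6 + I)/(2 + u)
n = 3*I*√6 (n = √(-54) = 3*I*√6 ≈ 7.3485*I)
W((-17 + C(1, -1)) + 14)*n = ((-17 + (6 - 1)/(2 + 1)) + 14)²*(3*I*√6) = ((-17 + 5/3) + 14)²*(3*I*√6) = (-46/3 + 14)²*(3*I*√6) = (-4/3)²*(3*I*√6) = 16*(3*I*√6)/9 = 16*I*√6/3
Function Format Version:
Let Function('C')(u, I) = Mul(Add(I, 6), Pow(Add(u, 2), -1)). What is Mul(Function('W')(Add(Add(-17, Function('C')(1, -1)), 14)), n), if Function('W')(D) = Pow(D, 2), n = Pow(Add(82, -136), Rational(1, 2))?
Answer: Mul(Rational(16, 3), I, Pow(6, Rational(1, 2))) ≈ Mul(13.064, I)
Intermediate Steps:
Function('C')(u, I) = Mul(Pow(Add(2, u), -1), Add(6, I)) (Function('C')(u, I) = Mul(Add(6, I), Pow(Add(2, u), -1)) = Mul(Pow(Add(2, u), -1), Add(6, I)))
n = Mul(3, I, Pow(6, Rational(1, 2))) (n = Pow(-54, Rational(1, 2)) = Mul(3, I, Pow(6, Rational(1, 2))) ≈ Mul(7.3485, I))
Mul(Function('W')(Add(Add(-17, Function('C')(1, -1)), 14)), n) = Mul(Pow(Add(Add(-17, Mul(Pow(Add(2, 1), -1), Add(6, -1))), 14), 2), Mul(3, I, Pow(6, Rational(1, 2)))) = Mul(Pow(Add(Add(-17, Mul(Pow(3, -1), 5)), 14), 2), Mul(3, I, Pow(6, Rational(1, 2)))) = Mul(Pow(Add(Add(-17, Mul(Rational(1, 3), 5)), 14), 2), Mul(3, I, Pow(6, Rational(1, 2)))) = Mul(Pow(Add(Add(-17, Rational(5, 3)), 14), 2), Mul(3, I, Pow(6, Rational(1, 2)))) = Mul(Pow(Add(Rational(-46, 3), 14), 2), Mul(3, I, Pow(6, Rational(1, 2)))) = Mul(Pow(Rational(-4, 3), 2), Mul(3, I, Pow(6, Rational(1, 2)))) = Mul(Rational(16, 9), Mul(3, I, Pow(6, Rational(1, 2)))) = Mul(Rational(16, 3), I, Pow(6, Rational(1, 2)))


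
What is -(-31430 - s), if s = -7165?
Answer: 24265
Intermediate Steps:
-(-31430 - s) = -(-31430 - 1*(-7165)) = -(-31430 + 7165) = -1*(-24265) = 24265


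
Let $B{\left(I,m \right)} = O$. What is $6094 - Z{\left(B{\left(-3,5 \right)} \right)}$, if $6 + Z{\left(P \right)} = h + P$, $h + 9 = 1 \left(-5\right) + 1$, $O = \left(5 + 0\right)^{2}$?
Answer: $6088$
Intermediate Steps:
$O = 25$ ($O = 5^{2} = 25$)
$h = -13$ ($h = -9 + \left(1 \left(-5\right) + 1\right) = -9 + \left(-5 + 1\right) = -9 - 4 = -13$)
$B{\left(I,m \right)} = 25$
$Z{\left(P \right)} = -19 + P$ ($Z{\left(P \right)} = -6 + \left(-13 + P\right) = -19 + P$)
$6094 - Z{\left(B{\left(-3,5 \right)} \right)} = 6094 - \left(-19 + 25\right) = 6094 - 6 = 6088$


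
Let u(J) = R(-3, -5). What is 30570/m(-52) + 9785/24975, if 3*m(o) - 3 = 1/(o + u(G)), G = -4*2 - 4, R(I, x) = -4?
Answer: 25653448019/834165 ≈ 30753.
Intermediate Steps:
G = -12 (G = -8 - 4 = -12)
u(J) = -4
m(o) = 1 + 1/(3*(-4 + o)) (m(o) = 1 + 1/(3*(o - 4)) = 1 + 1/(3*(-4 + o)))
30570/m(-52) + 9785/24975 = 30570/(((-11/3 - 52)/(-4 - 52))) + 9785/24975 = 30570/((-167/3/(-56))) + 9785*(1/24975) = 30570/((-1/56*(-167/3))) + 1957/4995 = 30570/(167/168) + 1957/4995 = 30570*(168/167) + 1957/4995 = 5135760/167 + 1957/4995 = 25653448019/834165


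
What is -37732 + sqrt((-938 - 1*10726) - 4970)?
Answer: -37732 + I*sqrt(16634) ≈ -37732.0 + 128.97*I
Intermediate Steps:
-37732 + sqrt((-938 - 1*10726) - 4970) = -37732 + sqrt((-938 - 10726) - 4970) = -37732 + sqrt(-11664 - 4970) = -37732 + sqrt(-16634) = -37732 + I*sqrt(16634)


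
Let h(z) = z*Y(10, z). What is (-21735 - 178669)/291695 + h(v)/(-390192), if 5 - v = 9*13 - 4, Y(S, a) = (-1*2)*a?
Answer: -1487320346/2371188655 ≈ -0.62725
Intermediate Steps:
Y(S, a) = -2*a
v = -108 (v = 5 - (9*13 - 4) = 5 - (117 - 4) = 5 - 1*113 = 5 - 113 = -108)
h(z) = -2*z² (h(z) = z*(-2*z) = -2*z²)
(-21735 - 178669)/291695 + h(v)/(-390192) = (-21735 - 178669)/291695 - 2*(-108)²/(-390192) = -200404*1/291695 - 2*11664*(-1/390192) = -200404/291695 - 23328*(-1/390192) = -200404/291695 + 486/8129 = -1487320346/2371188655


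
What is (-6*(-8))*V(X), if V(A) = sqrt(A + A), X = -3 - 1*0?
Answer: 48*I*sqrt(6) ≈ 117.58*I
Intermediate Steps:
X = -3 (X = -3 + 0 = -3)
V(A) = sqrt(2)*sqrt(A) (V(A) = sqrt(2*A) = sqrt(2)*sqrt(A))
(-6*(-8))*V(X) = (-6*(-8))*(sqrt(2)*sqrt(-3)) = 48*(sqrt(2)*(I*sqrt(3))) = 48*(I*sqrt(6)) = 48*I*sqrt(6)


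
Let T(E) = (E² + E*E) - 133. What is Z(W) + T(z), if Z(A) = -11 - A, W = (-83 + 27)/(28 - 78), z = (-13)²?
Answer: 1424422/25 ≈ 56977.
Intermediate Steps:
z = 169
T(E) = -133 + 2*E² (T(E) = (E² + E²) - 133 = 2*E² - 133 = -133 + 2*E²)
W = 28/25 (W = -56/(-50) = -56*(-1/50) = 28/25 ≈ 1.1200)
Z(W) + T(z) = (-11 - 1*28/25) + (-133 + 2*169²) = (-11 - 28/25) + (-133 + 2*28561) = -303/25 + (-133 + 57122) = -303/25 + 56989 = 1424422/25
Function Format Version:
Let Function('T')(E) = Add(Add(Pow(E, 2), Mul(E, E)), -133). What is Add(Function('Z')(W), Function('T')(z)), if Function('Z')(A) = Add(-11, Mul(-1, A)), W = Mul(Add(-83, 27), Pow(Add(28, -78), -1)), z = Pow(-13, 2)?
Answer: Rational(1424422, 25) ≈ 56977.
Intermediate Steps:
z = 169
Function('T')(E) = Add(-133, Mul(2, Pow(E, 2))) (Function('T')(E) = Add(Add(Pow(E, 2), Pow(E, 2)), -133) = Add(Mul(2, Pow(E, 2)), -133) = Add(-133, Mul(2, Pow(E, 2))))
W = Rational(28, 25) (W = Mul(-56, Pow(-50, -1)) = Mul(-56, Rational(-1, 50)) = Rational(28, 25) ≈ 1.1200)
Add(Function('Z')(W), Function('T')(z)) = Add(Add(-11, Mul(-1, Rational(28, 25))), Add(-133, Mul(2, Pow(169, 2)))) = Add(Add(-11, Rational(-28, 25)), Add(-133, Mul(2, 28561))) = Add(Rational(-303, 25), Add(-133, 57122)) = Add(Rational(-303, 25), 56989) = Rational(1424422, 25)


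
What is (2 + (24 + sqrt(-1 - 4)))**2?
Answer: (26 + I*sqrt(5))**2 ≈ 671.0 + 116.28*I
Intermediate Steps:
(2 + (24 + sqrt(-1 - 4)))**2 = (2 + (24 + sqrt(-5)))**2 = (2 + (24 + I*sqrt(5)))**2 = (26 + I*sqrt(5))**2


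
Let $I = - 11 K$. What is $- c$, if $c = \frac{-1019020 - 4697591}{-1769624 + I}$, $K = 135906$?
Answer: $- \frac{5716611}{3264590} \approx -1.7511$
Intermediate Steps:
$I = -1494966$ ($I = \left(-11\right) 135906 = -1494966$)
$c = \frac{5716611}{3264590}$ ($c = \frac{-1019020 - 4697591}{-1769624 - 1494966} = - \frac{5716611}{-3264590} = \left(-5716611\right) \left(- \frac{1}{3264590}\right) = \frac{5716611}{3264590} \approx 1.7511$)
$- c = \left(-1\right) \frac{5716611}{3264590} = - \frac{5716611}{3264590}$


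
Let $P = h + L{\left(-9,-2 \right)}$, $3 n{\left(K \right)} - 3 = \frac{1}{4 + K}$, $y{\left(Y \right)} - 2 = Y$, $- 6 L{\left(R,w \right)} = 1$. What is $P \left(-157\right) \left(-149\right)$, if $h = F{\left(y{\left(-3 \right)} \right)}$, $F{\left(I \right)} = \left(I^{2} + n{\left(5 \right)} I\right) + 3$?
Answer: $\frac{3532343}{54} \approx 65414.0$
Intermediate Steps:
$L{\left(R,w \right)} = - \frac{1}{6}$ ($L{\left(R,w \right)} = \left(- \frac{1}{6}\right) 1 = - \frac{1}{6}$)
$y{\left(Y \right)} = 2 + Y$
$n{\left(K \right)} = 1 + \frac{1}{3 \left(4 + K\right)}$
$F{\left(I \right)} = 3 + I^{2} + \frac{28 I}{27}$ ($F{\left(I \right)} = \left(I^{2} + \frac{\frac{13}{3} + 5}{4 + 5} I\right) + 3 = \left(I^{2} + \frac{1}{9} \cdot \frac{28}{3} I\right) + 3 = \left(I^{2} + \frac{28 I}{27}\right) + 3 = 3 + I^{2} + \frac{28 I}{27}$)
$h = \frac{80}{27}$ ($h = 3 + \left(2 - 3\right)^{2} + \frac{28 \left(2 - 3\right)}{27} = 3 + \left(-1\right)^{2} + \frac{28}{27} \left(-1\right) = 3 + 1 - \frac{28}{27} = \frac{80}{27} \approx 2.963$)
$P = \frac{151}{54}$ ($P = \frac{80}{27} - \frac{1}{6} = \frac{151}{54} \approx 2.7963$)
$P \left(-157\right) \left(-149\right) = \frac{151}{54} \left(-157\right) \left(-149\right) = \left(- \frac{23707}{54}\right) \left(-149\right) = \frac{3532343}{54}$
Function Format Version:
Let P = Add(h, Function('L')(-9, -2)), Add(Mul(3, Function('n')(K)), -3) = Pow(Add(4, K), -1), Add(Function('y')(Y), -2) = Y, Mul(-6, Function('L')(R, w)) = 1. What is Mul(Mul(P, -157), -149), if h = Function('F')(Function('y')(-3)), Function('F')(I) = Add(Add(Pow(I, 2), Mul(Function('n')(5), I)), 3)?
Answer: Rational(3532343, 54) ≈ 65414.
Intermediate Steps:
Function('L')(R, w) = Rational(-1, 6) (Function('L')(R, w) = Mul(Rational(-1, 6), 1) = Rational(-1, 6))
Function('y')(Y) = Add(2, Y)
Function('n')(K) = Add(1, Mul(Rational(1, 3), Pow(Add(4, K), -1)))
Function('F')(I) = Add(3, Pow(I, 2), Mul(Rational(28, 27), I)) (Function('F')(I) = Add(Add(Pow(I, 2), Mul(Mul(Pow(Add(4, 5), -1), Add(Rational(13, 3), 5)), I)), 3) = Add(Add(Pow(I, 2), Mul(Mul(Pow(9, -1), Rational(28, 3)), I)), 3) = Add(Add(Pow(I, 2), Mul(Mul(Rational(1, 9), Rational(28, 3)), I)), 3) = Add(Add(Pow(I, 2), Mul(Rational(28, 27), I)), 3) = Add(3, Pow(I, 2), Mul(Rational(28, 27), I)))
h = Rational(80, 27) (h = Add(3, Pow(Add(2, -3), 2), Mul(Rational(28, 27), Add(2, -3))) = Add(3, Pow(-1, 2), Mul(Rational(28, 27), -1)) = Add(3, 1, Rational(-28, 27)) = Rational(80, 27) ≈ 2.9630)
P = Rational(151, 54) (P = Add(Rational(80, 27), Rational(-1, 6)) = Rational(151, 54) ≈ 2.7963)
Mul(Mul(P, -157), -149) = Mul(Mul(Rational(151, 54), -157), -149) = Mul(Rational(-23707, 54), -149) = Rational(3532343, 54)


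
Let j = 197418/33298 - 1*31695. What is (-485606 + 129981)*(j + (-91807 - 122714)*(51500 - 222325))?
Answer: -216970806682656219375/16649 ≈ -1.3032e+16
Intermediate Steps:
j = -527591346/16649 (j = 197418*(1/33298) - 31695 = 98709/16649 - 31695 = -527591346/16649 ≈ -31689.)
(-485606 + 129981)*(j + (-91807 - 122714)*(51500 - 222325)) = (-485606 + 129981)*(-527591346/16649 + (-91807 - 122714)*(51500 - 222325)) = -355625*(-527591346/16649 - 214521*(-170825)) = -355625*(-527591346/16649 + 36645549825) = -355625*610111231445079/16649 = -216970806682656219375/16649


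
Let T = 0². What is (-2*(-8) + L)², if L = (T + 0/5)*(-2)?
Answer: 256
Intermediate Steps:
T = 0
L = 0 (L = (0 + 0/5)*(-2) = (0 + 0*(⅕))*(-2) = (0 + 0)*(-2) = 0*(-2) = 0)
(-2*(-8) + L)² = (-2*(-8) + 0)² = (16 + 0)² = 16² = 256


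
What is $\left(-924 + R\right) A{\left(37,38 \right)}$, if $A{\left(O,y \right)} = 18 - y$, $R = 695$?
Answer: $4580$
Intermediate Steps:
$\left(-924 + R\right) A{\left(37,38 \right)} = \left(-924 + 695\right) \left(18 - 38\right) = - 229 \left(18 - 38\right) = \left(-229\right) \left(-20\right) = 4580$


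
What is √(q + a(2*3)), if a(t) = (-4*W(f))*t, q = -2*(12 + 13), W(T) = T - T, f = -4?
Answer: 5*I*√2 ≈ 7.0711*I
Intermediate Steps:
W(T) = 0
q = -50 (q = -2*25 = -50)
a(t) = 0 (a(t) = (-4*0)*t = 0*t = 0)
√(q + a(2*3)) = √(-50 + 0) = √(-50) = 5*I*√2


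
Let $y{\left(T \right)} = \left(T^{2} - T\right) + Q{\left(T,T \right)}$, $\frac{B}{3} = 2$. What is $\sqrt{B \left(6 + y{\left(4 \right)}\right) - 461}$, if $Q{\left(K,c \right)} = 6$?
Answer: $i \sqrt{317} \approx 17.805 i$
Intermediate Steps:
$B = 6$ ($B = 3 \cdot 2 = 6$)
$y{\left(T \right)} = 6 + T^{2} - T$ ($y{\left(T \right)} = \left(T^{2} - T\right) + 6 = 6 + T^{2} - T$)
$\sqrt{B \left(6 + y{\left(4 \right)}\right) - 461} = \sqrt{6 \left(6 + \left(6 + 4^{2} - 4\right)\right) - 461} = \sqrt{6 \left(6 + \left(6 + 16 - 4\right)\right) - 461} = \sqrt{6 \left(6 + 18\right) - 461} = \sqrt{6 \cdot 24 - 461} = \sqrt{144 - 461} = \sqrt{-317} = i \sqrt{317}$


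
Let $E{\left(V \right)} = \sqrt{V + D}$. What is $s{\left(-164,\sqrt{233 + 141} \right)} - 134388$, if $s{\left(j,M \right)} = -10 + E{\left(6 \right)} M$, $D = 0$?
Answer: $-134398 + 2 \sqrt{561} \approx -1.3435 \cdot 10^{5}$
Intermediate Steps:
$E{\left(V \right)} = \sqrt{V}$ ($E{\left(V \right)} = \sqrt{V + 0} = \sqrt{V}$)
$s{\left(j,M \right)} = -10 + M \sqrt{6}$ ($s{\left(j,M \right)} = -10 + \sqrt{6} M = -10 + M \sqrt{6}$)
$s{\left(-164,\sqrt{233 + 141} \right)} - 134388 = \left(-10 + \sqrt{233 + 141} \sqrt{6}\right) - 134388 = \left(-10 + \sqrt{374} \sqrt{6}\right) - 134388 = \left(-10 + 2 \sqrt{561}\right) - 134388 = -134398 + 2 \sqrt{561}$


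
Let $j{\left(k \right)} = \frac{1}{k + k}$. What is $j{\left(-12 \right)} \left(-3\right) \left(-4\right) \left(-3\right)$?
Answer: $\frac{3}{2} \approx 1.5$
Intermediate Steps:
$j{\left(k \right)} = \frac{1}{2 k}$
$j{\left(-12 \right)} \left(-3\right) \left(-4\right) \left(-3\right) = \frac{1}{2 \left(-12\right)} \left(-3\right) \left(-4\right) \left(-3\right) = \frac{1}{2} \left(- \frac{1}{12}\right) 12 \left(-3\right) = \left(- \frac{1}{24}\right) \left(-36\right) = \frac{3}{2}$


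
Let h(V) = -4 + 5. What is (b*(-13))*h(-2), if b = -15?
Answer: 195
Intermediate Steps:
h(V) = 1
(b*(-13))*h(-2) = -15*(-13)*1 = 195*1 = 195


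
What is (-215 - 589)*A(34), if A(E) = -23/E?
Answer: 9246/17 ≈ 543.88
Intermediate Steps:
(-215 - 589)*A(34) = (-215 - 589)*(-23/34) = -(-18492)/34 = -804*(-23/34) = 9246/17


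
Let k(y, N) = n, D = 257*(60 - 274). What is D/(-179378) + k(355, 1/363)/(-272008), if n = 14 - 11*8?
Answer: 3743292489/12198062756 ≈ 0.30688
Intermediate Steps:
n = -74 (n = 14 - 88 = -74)
D = -54998 (D = 257*(-214) = -54998)
k(y, N) = -74
D/(-179378) + k(355, 1/363)/(-272008) = -54998/(-179378) - 74/(-272008) = -54998*(-1/179378) - 74*(-1/272008) = 27499/89689 + 37/136004 = 3743292489/12198062756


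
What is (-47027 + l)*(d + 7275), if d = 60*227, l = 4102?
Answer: -896917875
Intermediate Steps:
d = 13620
(-47027 + l)*(d + 7275) = (-47027 + 4102)*(13620 + 7275) = -42925*20895 = -896917875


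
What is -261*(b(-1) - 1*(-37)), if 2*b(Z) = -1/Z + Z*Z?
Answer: -9918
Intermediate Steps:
b(Z) = Z²/2 - 1/(2*Z) (b(Z) = (-1/Z + Z*Z)/2 = (-1/Z + Z²)/2 = (Z² - 1/Z)/2 = Z²/2 - 1/(2*Z))
-261*(b(-1) - 1*(-37)) = -261*((½)*(-1 + (-1)³)/(-1) - 1*(-37)) = -261*((½)*(-1)*(-1 - 1) + 37) = -261*((½)*(-1)*(-2) + 37) = -261*(1 + 37) = -261*38 = -9918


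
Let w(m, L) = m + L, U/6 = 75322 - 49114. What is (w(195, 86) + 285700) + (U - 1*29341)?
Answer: 413888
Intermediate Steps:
U = 157248 (U = 6*(75322 - 49114) = 6*26208 = 157248)
w(m, L) = L + m
(w(195, 86) + 285700) + (U - 1*29341) = ((86 + 195) + 285700) + (157248 - 1*29341) = (281 + 285700) + (157248 - 29341) = 285981 + 127907 = 413888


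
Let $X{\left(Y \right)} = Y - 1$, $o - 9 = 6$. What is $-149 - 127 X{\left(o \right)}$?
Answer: $-1927$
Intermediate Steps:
$o = 15$ ($o = 9 + 6 = 15$)
$X{\left(Y \right)} = -1 + Y$
$-149 - 127 X{\left(o \right)} = -149 - 127 \left(-1 + 15\right) = -149 - 1778 = -1927$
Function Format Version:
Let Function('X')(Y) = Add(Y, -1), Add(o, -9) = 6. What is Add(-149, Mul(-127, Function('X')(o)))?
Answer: -1927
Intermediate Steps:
o = 15 (o = Add(9, 6) = 15)
Function('X')(Y) = Add(-1, Y)
Add(-149, Mul(-127, Function('X')(o))) = Add(-149, Mul(-127, Add(-1, 15))) = Add(-149, Mul(-127, 14)) = Add(-149, -1778) = -1927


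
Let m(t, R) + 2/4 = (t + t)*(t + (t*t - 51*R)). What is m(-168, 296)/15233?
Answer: -8709121/30466 ≈ -285.86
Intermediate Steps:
m(t, R) = -1/2 + 2*t*(t + t**2 - 51*R) (m(t, R) = -1/2 + (t + t)*(t + (t*t - 51*R)) = -1/2 + (2*t)*(t + (t**2 - 51*R)) = -1/2 + (2*t)*(t + t**2 - 51*R) = -1/2 + 2*t*(t + t**2 - 51*R))
m(-168, 296)/15233 = (-1/2 + 2*(-168)**2 + 2*(-168)**3 - 102*296*(-168))/15233 = (-1/2 + 2*28224 + 2*(-4741632) + 5072256)*(1/15233) = (-1/2 + 56448 - 9483264 + 5072256)*(1/15233) = -8709121/2*1/15233 = -8709121/30466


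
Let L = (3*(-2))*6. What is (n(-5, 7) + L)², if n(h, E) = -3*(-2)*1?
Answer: 900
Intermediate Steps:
n(h, E) = 6 (n(h, E) = 6*1 = 6)
L = -36 (L = -6*6 = -36)
(n(-5, 7) + L)² = (6 - 36)² = (-30)² = 900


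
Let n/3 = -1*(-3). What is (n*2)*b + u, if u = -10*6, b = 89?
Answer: 1542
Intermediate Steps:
n = 9 (n = 3*(-1*(-3)) = 3*3 = 9)
u = -60
(n*2)*b + u = (9*2)*89 - 60 = 18*89 - 60 = 1602 - 60 = 1542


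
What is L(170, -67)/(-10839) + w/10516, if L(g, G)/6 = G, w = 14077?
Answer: 52269345/37994308 ≈ 1.3757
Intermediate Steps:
L(g, G) = 6*G
L(170, -67)/(-10839) + w/10516 = (6*(-67))/(-10839) + 14077/10516 = -402*(-1/10839) + 14077*(1/10516) = 134/3613 + 14077/10516 = 52269345/37994308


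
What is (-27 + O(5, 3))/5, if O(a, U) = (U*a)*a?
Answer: 48/5 ≈ 9.6000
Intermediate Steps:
O(a, U) = U*a**2
(-27 + O(5, 3))/5 = (-27 + 3*5**2)/5 = (-27 + 3*25)/5 = (-27 + 75)/5 = (1/5)*48 = 48/5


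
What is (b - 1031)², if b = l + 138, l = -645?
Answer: 2365444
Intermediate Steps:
b = -507 (b = -645 + 138 = -507)
(b - 1031)² = (-507 - 1031)² = (-1538)² = 2365444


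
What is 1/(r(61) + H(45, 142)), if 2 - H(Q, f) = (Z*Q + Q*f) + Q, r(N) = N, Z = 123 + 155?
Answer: -1/18882 ≈ -5.2960e-5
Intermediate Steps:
Z = 278
H(Q, f) = 2 - 279*Q - Q*f (H(Q, f) = 2 - ((278*Q + Q*f) + Q) = 2 - (279*Q + Q*f) = 2 + (-279*Q - Q*f) = 2 - 279*Q - Q*f)
1/(r(61) + H(45, 142)) = 1/(61 + (2 - 279*45 - 1*45*142)) = 1/(61 + (2 - 12555 - 6390)) = 1/(61 - 18943) = 1/(-18882) = -1/18882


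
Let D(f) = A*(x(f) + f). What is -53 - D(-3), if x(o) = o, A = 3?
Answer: -35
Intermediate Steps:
D(f) = 6*f (D(f) = 3*(f + f) = 3*(2*f) = 6*f)
-53 - D(-3) = -53 - 6*(-3) = -53 - 1*(-18) = -53 + 18 = -35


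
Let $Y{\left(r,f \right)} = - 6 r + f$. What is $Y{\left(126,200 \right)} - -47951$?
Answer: $47395$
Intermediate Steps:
$Y{\left(r,f \right)} = f - 6 r$
$Y{\left(126,200 \right)} - -47951 = \left(200 - 756\right) - -47951 = \left(200 - 756\right) + 47951 = -556 + 47951 = 47395$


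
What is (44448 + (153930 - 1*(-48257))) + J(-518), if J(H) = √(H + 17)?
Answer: 246635 + I*√501 ≈ 2.4664e+5 + 22.383*I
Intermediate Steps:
J(H) = √(17 + H)
(44448 + (153930 - 1*(-48257))) + J(-518) = (44448 + (153930 - 1*(-48257))) + √(17 - 518) = (44448 + (153930 + 48257)) + √(-501) = (44448 + 202187) + I*√501 = 246635 + I*√501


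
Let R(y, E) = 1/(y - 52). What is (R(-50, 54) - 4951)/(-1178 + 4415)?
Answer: -505003/330174 ≈ -1.5295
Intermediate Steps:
R(y, E) = 1/(-52 + y)
(R(-50, 54) - 4951)/(-1178 + 4415) = (1/(-52 - 50) - 4951)/(-1178 + 4415) = (1/(-102) - 4951)/3237 = (-1/102 - 4951)*(1/3237) = -505003/102*1/3237 = -505003/330174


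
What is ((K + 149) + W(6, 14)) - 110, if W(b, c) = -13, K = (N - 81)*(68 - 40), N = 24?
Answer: -1570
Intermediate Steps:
K = -1596 (K = (24 - 81)*(68 - 40) = -57*28 = -1596)
((K + 149) + W(6, 14)) - 110 = ((-1596 + 149) - 13) - 110 = (-1447 - 13) - 110 = -1460 - 110 = -1570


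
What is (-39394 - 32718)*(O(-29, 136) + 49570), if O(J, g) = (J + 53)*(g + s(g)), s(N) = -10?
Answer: -3792658528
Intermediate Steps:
O(J, g) = (-10 + g)*(53 + J) (O(J, g) = (J + 53)*(g - 10) = (53 + J)*(-10 + g) = (-10 + g)*(53 + J))
(-39394 - 32718)*(O(-29, 136) + 49570) = (-39394 - 32718)*((-530 - 10*(-29) + 53*136 - 29*136) + 49570) = -72112*((-530 + 290 + 7208 - 3944) + 49570) = -72112*(3024 + 49570) = -72112*52594 = -3792658528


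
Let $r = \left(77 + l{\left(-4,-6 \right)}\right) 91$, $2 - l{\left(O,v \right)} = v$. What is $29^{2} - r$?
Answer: $-6894$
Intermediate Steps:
$l{\left(O,v \right)} = 2 - v$
$r = 7735$ ($r = \left(77 + \left(2 - -6\right)\right) 91 = \left(77 + \left(2 + 6\right)\right) 91 = \left(77 + 8\right) 91 = 85 \cdot 91 = 7735$)
$29^{2} - r = 29^{2} - 7735 = 841 - 7735 = -6894$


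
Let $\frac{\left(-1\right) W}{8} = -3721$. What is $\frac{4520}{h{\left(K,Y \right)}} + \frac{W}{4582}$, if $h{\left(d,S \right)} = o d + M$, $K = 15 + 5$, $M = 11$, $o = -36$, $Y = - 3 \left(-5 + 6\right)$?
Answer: $\frac{197436}{1624319} \approx 0.12155$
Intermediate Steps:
$Y = -3$ ($Y = \left(-3\right) 1 = -3$)
$W = 29768$ ($W = \left(-8\right) \left(-3721\right) = 29768$)
$K = 20$
$h{\left(d,S \right)} = 11 - 36 d$ ($h{\left(d,S \right)} = - 36 d + 11 = 11 - 36 d$)
$\frac{4520}{h{\left(K,Y \right)}} + \frac{W}{4582} = \frac{4520}{11 - 720} + \frac{29768}{4582} = \frac{4520}{11 - 720} + 29768 \cdot \frac{1}{4582} = \frac{4520}{-709} + \frac{14884}{2291} = 4520 \left(- \frac{1}{709}\right) + \frac{14884}{2291} = - \frac{4520}{709} + \frac{14884}{2291} = \frac{197436}{1624319}$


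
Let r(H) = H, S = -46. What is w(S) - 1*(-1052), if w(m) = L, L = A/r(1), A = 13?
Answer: 1065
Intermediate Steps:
L = 13 (L = 13/1 = 1*13 = 13)
w(m) = 13
w(S) - 1*(-1052) = 13 - 1*(-1052) = 13 + 1052 = 1065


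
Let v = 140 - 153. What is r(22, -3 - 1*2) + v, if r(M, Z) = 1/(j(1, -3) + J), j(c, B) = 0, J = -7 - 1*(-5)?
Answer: -27/2 ≈ -13.500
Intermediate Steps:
v = -13
J = -2 (J = -7 + 5 = -2)
r(M, Z) = -1/2 (r(M, Z) = 1/(0 - 2) = 1/(-2) = -1/2)
r(22, -3 - 1*2) + v = -1/2 - 13 = -27/2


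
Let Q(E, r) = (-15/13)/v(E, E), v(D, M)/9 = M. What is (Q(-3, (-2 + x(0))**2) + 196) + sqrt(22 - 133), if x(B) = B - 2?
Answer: 22937/117 + I*sqrt(111) ≈ 196.04 + 10.536*I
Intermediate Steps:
v(D, M) = 9*M
x(B) = -2 + B
Q(E, r) = -5/(39*E) (Q(E, r) = (-15/13)/((9*E)) = (-15*1/13)*(1/(9*E)) = -5/(39*E))
(Q(-3, (-2 + x(0))**2) + 196) + sqrt(22 - 133) = (-5/39/(-3) + 196) + sqrt(22 - 133) = (-5/39*(-1/3) + 196) + sqrt(-111) = (5/117 + 196) + I*sqrt(111) = 22937/117 + I*sqrt(111)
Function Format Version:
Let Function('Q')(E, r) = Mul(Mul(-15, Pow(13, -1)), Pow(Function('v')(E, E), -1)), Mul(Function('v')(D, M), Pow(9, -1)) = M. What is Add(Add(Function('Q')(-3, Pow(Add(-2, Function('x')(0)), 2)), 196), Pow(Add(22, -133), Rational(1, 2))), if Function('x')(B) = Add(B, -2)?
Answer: Add(Rational(22937, 117), Mul(I, Pow(111, Rational(1, 2)))) ≈ Add(196.04, Mul(10.536, I))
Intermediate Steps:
Function('v')(D, M) = Mul(9, M)
Function('x')(B) = Add(-2, B)
Function('Q')(E, r) = Mul(Rational(-5, 39), Pow(E, -1)) (Function('Q')(E, r) = Mul(Mul(-15, Pow(13, -1)), Pow(Mul(9, E), -1)) = Mul(Mul(-15, Rational(1, 13)), Mul(Rational(1, 9), Pow(E, -1))) = Mul(Rational(-15, 13), Mul(Rational(1, 9), Pow(E, -1))) = Mul(Rational(-5, 39), Pow(E, -1)))
Add(Add(Function('Q')(-3, Pow(Add(-2, Function('x')(0)), 2)), 196), Pow(Add(22, -133), Rational(1, 2))) = Add(Add(Mul(Rational(-5, 39), Pow(-3, -1)), 196), Pow(Add(22, -133), Rational(1, 2))) = Add(Add(Mul(Rational(-5, 39), Rational(-1, 3)), 196), Pow(-111, Rational(1, 2))) = Add(Add(Rational(5, 117), 196), Mul(I, Pow(111, Rational(1, 2)))) = Add(Rational(22937, 117), Mul(I, Pow(111, Rational(1, 2))))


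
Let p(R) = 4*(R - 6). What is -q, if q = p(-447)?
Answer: 1812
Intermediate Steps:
p(R) = -24 + 4*R (p(R) = 4*(-6 + R) = -24 + 4*R)
q = -1812 (q = -24 + 4*(-447) = -24 - 1788 = -1812)
-q = -1*(-1812) = 1812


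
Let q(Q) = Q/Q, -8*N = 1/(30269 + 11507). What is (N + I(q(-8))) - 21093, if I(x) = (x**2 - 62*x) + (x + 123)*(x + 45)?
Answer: -5163513601/334208 ≈ -15450.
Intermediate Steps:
N = -1/334208 (N = -1/(8*(30269 + 11507)) = -1/8/41776 = -1/8*1/41776 = -1/334208 ≈ -2.9922e-6)
q(Q) = 1
I(x) = x**2 - 62*x + (45 + x)*(123 + x) (I(x) = (x**2 - 62*x) + (123 + x)*(45 + x) = (x**2 - 62*x) + (45 + x)*(123 + x) = x**2 - 62*x + (45 + x)*(123 + x))
(N + I(q(-8))) - 21093 = (-1/334208 + (5535 + 2*1**2 + 106*1)) - 21093 = (-1/334208 + (5535 + 2*1 + 106)) - 21093 = (-1/334208 + (5535 + 2 + 106)) - 21093 = (-1/334208 + 5643) - 21093 = 1885935743/334208 - 21093 = -5163513601/334208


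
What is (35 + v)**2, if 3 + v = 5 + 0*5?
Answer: 1369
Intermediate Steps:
v = 2 (v = -3 + (5 + 0*5) = -3 + (5 + 0) = -3 + 5 = 2)
(35 + v)**2 = (35 + 2)**2 = 37**2 = 1369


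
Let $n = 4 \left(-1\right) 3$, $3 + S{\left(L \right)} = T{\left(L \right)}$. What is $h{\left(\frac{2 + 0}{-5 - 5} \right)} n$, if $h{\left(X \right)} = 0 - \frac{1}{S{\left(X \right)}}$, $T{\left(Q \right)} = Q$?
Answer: $- \frac{15}{4} \approx -3.75$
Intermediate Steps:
$S{\left(L \right)} = -3 + L$
$n = -12$ ($n = \left(-4\right) 3 = -12$)
$h{\left(X \right)} = - \frac{1}{-3 + X}$ ($h{\left(X \right)} = 0 - \frac{1}{-3 + X} = - \frac{1}{-3 + X}$)
$h{\left(\frac{2 + 0}{-5 - 5} \right)} n = - \frac{1}{-3 + \frac{2 + 0}{-5 - 5}} \left(-12\right) = - \frac{1}{-3 + \frac{2}{-10}} \left(-12\right) = - \frac{1}{-3 + 2 \left(- \frac{1}{10}\right)} \left(-12\right) = - \frac{1}{-3 - \frac{1}{5}} \left(-12\right) = - \frac{1}{- \frac{16}{5}} \left(-12\right) = \left(-1\right) \left(- \frac{5}{16}\right) \left(-12\right) = \frac{5}{16} \left(-12\right) = - \frac{15}{4}$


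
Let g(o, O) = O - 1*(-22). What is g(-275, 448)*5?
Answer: 2350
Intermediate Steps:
g(o, O) = 22 + O (g(o, O) = O + 22 = 22 + O)
g(-275, 448)*5 = (22 + 448)*5 = 470*5 = 2350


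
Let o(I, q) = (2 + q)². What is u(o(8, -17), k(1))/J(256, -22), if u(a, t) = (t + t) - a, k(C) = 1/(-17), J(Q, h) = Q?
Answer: -3827/4352 ≈ -0.87937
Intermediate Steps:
k(C) = -1/17
u(a, t) = -a + 2*t (u(a, t) = 2*t - a = -a + 2*t)
u(o(8, -17), k(1))/J(256, -22) = (-(2 - 17)² + 2*(-1/17))/256 = (-1*(-15)² - 2/17)*(1/256) = (-1*225 - 2/17)*(1/256) = (-225 - 2/17)*(1/256) = -3827/17*1/256 = -3827/4352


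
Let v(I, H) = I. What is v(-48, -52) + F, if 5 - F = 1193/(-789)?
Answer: -32734/789 ≈ -41.488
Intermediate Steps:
F = 5138/789 (F = 5 - 1193/(-789) = 5 - 1193*(-1)/789 = 5 - 1*(-1193/789) = 5 + 1193/789 = 5138/789 ≈ 6.5120)
v(-48, -52) + F = -48 + 5138/789 = -32734/789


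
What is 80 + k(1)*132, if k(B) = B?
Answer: 212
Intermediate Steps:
80 + k(1)*132 = 80 + 1*132 = 80 + 132 = 212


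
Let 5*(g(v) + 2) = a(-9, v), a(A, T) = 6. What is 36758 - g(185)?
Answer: 183794/5 ≈ 36759.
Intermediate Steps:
g(v) = -4/5 (g(v) = -2 + (1/5)*6 = -2 + 6/5 = -4/5)
36758 - g(185) = 36758 - 1*(-4/5) = 36758 + 4/5 = 183794/5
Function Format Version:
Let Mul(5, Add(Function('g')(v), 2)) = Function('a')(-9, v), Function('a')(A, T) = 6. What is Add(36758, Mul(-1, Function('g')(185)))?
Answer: Rational(183794, 5) ≈ 36759.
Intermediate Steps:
Function('g')(v) = Rational(-4, 5) (Function('g')(v) = Add(-2, Mul(Rational(1, 5), 6)) = Add(-2, Rational(6, 5)) = Rational(-4, 5))
Add(36758, Mul(-1, Function('g')(185))) = Add(36758, Mul(-1, Rational(-4, 5))) = Add(36758, Rational(4, 5)) = Rational(183794, 5)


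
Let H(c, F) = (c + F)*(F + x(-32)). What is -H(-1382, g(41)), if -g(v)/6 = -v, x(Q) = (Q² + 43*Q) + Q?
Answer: -156768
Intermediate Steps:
x(Q) = Q² + 44*Q
g(v) = 6*v (g(v) = -(-6)*v = 6*v)
H(c, F) = (-384 + F)*(F + c) (H(c, F) = (c + F)*(F - 32*(44 - 32)) = (F + c)*(F - 32*12) = (F + c)*(F - 384) = (F + c)*(-384 + F) = (-384 + F)*(F + c))
-H(-1382, g(41)) = -((6*41)² - 2304*41 - 384*(-1382) + (6*41)*(-1382)) = -(246² - 384*246 + 530688 + 246*(-1382)) = -(60516 - 94464 + 530688 - 339972) = -1*156768 = -156768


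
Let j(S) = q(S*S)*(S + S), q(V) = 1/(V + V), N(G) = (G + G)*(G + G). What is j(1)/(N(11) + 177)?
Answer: 1/661 ≈ 0.0015129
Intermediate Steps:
N(G) = 4*G**2 (N(G) = (2*G)*(2*G) = 4*G**2)
q(V) = 1/(2*V)
j(S) = 1/S (j(S) = (1/(2*((S*S))))*(S + S) = (1/(2*(S**2)))*(2*S) = (1/(2*S**2))*(2*S) = 1/S)
j(1)/(N(11) + 177) = 1/(1*(4*11**2 + 177)) = 1/(4*121 + 177) = 1/(484 + 177) = 1/661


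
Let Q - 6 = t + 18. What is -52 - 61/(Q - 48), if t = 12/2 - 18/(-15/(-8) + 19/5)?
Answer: -236065/4806 ≈ -49.119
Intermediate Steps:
t = 642/227 (t = 12*(½) - 18/(-15*(-⅛) + 19*(⅕)) = 6 - 18/(15/8 + 19/5) = 6 - 18/227/40 = 6 - 18*40/227 = 6 - 720/227 = 642/227 ≈ 2.8282)
Q = 6090/227 (Q = 6 + (642/227 + 18) = 6 + 4728/227 = 6090/227 ≈ 26.828)
-52 - 61/(Q - 48) = -52 - 61/(6090/227 - 48) = -52 - 61/(-4806/227) = -52 - 227/4806*(-61) = -52 + 13847/4806 = -236065/4806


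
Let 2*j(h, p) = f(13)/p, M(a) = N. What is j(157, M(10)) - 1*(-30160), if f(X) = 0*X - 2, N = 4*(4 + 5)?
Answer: 1085759/36 ≈ 30160.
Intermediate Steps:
N = 36 (N = 4*9 = 36)
M(a) = 36
f(X) = -2 (f(X) = 0 - 2 = -2)
j(h, p) = -1/p (j(h, p) = (-2/p)/2 = -1/p)
j(157, M(10)) - 1*(-30160) = -1/36 - 1*(-30160) = -1*1/36 + 30160 = -1/36 + 30160 = 1085759/36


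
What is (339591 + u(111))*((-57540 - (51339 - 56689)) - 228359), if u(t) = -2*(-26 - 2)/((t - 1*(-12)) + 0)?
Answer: -11718461312201/123 ≈ -9.5272e+10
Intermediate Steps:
u(t) = 56/(12 + t) (u(t) = -(-56)/((t + 12) + 0) = -(-56)/((12 + t) + 0) = -(-56)/(12 + t) = 56/(12 + t))
(339591 + u(111))*((-57540 - (51339 - 56689)) - 228359) = (339591 + 56/(12 + 111))*((-57540 - (51339 - 56689)) - 228359) = (339591 + 56/123)*((-57540 - 1*(-5350)) - 228359) = (339591 + 56*(1/123))*((-57540 + 5350) - 228359) = (339591 + 56/123)*(-52190 - 228359) = (41769749/123)*(-280549) = -11718461312201/123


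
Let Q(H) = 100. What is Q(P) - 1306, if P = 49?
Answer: -1206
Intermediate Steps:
Q(P) - 1306 = 100 - 1306 = -1206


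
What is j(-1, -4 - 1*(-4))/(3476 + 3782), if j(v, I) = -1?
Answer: -1/7258 ≈ -0.00013778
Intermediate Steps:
j(-1, -4 - 1*(-4))/(3476 + 3782) = -1/(3476 + 3782) = -1/7258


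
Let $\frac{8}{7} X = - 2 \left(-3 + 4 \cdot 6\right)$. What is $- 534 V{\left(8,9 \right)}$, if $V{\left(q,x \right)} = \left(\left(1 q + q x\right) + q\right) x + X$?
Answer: $- \frac{806607}{2} \approx -4.033 \cdot 10^{5}$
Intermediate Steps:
$X = - \frac{147}{4}$ ($X = \frac{7 \left(- 2 \left(-3 + 4 \cdot 6\right)\right)}{8} = \frac{7 \left(- 2 \left(-3 + 24\right)\right)}{8} = \frac{7 \left(\left(-2\right) 21\right)}{8} = \frac{7}{8} \left(-42\right) = - \frac{147}{4} \approx -36.75$)
$V{\left(q,x \right)} = - \frac{147}{4} + x \left(2 q + q x\right)$ ($V{\left(q,x \right)} = \left(\left(1 q + q x\right) + q\right) x - \frac{147}{4} = \left(\left(q + q x\right) + q\right) x - \frac{147}{4} = \left(2 q + q x\right) x - \frac{147}{4} = x \left(2 q + q x\right) - \frac{147}{4} = - \frac{147}{4} + x \left(2 q + q x\right)$)
$- 534 V{\left(8,9 \right)} = - 534 \left(- \frac{147}{4} + 8 \cdot 9^{2} + 2 \cdot 8 \cdot 9\right) = - 534 \left(- \frac{147}{4} + 8 \cdot 81 + 144\right) = - 534 \left(- \frac{147}{4} + 648 + 144\right) = \left(-534\right) \frac{3021}{4} = - \frac{806607}{2}$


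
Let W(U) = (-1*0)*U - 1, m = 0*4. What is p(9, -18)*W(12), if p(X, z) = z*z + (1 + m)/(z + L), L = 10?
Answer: -2591/8 ≈ -323.88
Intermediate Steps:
m = 0
p(X, z) = z² + 1/(10 + z) (p(X, z) = z*z + (1 + 0)/(z + 10) = z² + 1/(10 + z))
W(U) = -1 (W(U) = 0*U - 1 = 0 - 1 = -1)
p(9, -18)*W(12) = ((1 + (-18)³ + 10*(-18)²)/(10 - 18))*(-1) = ((1 - 5832 + 10*324)/(-8))*(-1) = -(1 - 5832 + 3240)/8*(-1) = -⅛*(-2591)*(-1) = (2591/8)*(-1) = -2591/8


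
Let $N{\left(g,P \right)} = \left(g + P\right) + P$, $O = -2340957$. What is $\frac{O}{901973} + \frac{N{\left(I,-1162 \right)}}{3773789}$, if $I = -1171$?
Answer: $- \frac{8837430171708}{3403855785697} \approx -2.5963$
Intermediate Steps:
$N{\left(g,P \right)} = g + 2 P$ ($N{\left(g,P \right)} = \left(P + g\right) + P = g + 2 P$)
$\frac{O}{901973} + \frac{N{\left(I,-1162 \right)}}{3773789} = - \frac{2340957}{901973} + \frac{-1171 + 2 \left(-1162\right)}{3773789} = \left(-2340957\right) \frac{1}{901973} + \left(-1171 - 2324\right) \frac{1}{3773789} = - \frac{2340957}{901973} - \frac{3495}{3773789} = - \frac{8837430171708}{3403855785697}$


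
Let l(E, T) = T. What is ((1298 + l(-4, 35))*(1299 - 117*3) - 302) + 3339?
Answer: 1266721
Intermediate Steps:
((1298 + l(-4, 35))*(1299 - 117*3) - 302) + 3339 = ((1298 + 35)*(1299 - 117*3) - 302) + 3339 = (1333*(1299 - 351) - 302) + 3339 = (1333*948 - 302) + 3339 = (1263684 - 302) + 3339 = 1263382 + 3339 = 1266721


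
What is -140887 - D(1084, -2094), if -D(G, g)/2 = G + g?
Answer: -142907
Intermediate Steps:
D(G, g) = -2*G - 2*g (D(G, g) = -2*(G + g) = -2*G - 2*g)
-140887 - D(1084, -2094) = -140887 - (-2*1084 - 2*(-2094)) = -140887 - (-2168 + 4188) = -140887 - 1*2020 = -140887 - 2020 = -142907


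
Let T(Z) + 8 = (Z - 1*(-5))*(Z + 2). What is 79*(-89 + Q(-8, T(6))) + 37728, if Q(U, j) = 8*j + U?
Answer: 80625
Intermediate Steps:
T(Z) = -8 + (2 + Z)*(5 + Z) (T(Z) = -8 + (Z - 1*(-5))*(Z + 2) = -8 + (Z + 5)*(2 + Z) = -8 + (5 + Z)*(2 + Z) = -8 + (2 + Z)*(5 + Z))
Q(U, j) = U + 8*j
79*(-89 + Q(-8, T(6))) + 37728 = 79*(-89 + (-8 + 8*(2 + 6² + 7*6))) + 37728 = 79*(-89 + (-8 + 8*(2 + 36 + 42))) + 37728 = 79*(-89 + (-8 + 8*80)) + 37728 = 79*(-89 + (-8 + 640)) + 37728 = 79*(-89 + 632) + 37728 = 79*543 + 37728 = 42897 + 37728 = 80625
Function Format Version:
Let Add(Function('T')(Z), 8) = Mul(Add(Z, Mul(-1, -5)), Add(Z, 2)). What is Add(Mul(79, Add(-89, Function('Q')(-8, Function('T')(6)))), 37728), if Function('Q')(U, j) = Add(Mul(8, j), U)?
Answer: 80625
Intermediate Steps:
Function('T')(Z) = Add(-8, Mul(Add(2, Z), Add(5, Z))) (Function('T')(Z) = Add(-8, Mul(Add(Z, Mul(-1, -5)), Add(Z, 2))) = Add(-8, Mul(Add(Z, 5), Add(2, Z))) = Add(-8, Mul(Add(5, Z), Add(2, Z))) = Add(-8, Mul(Add(2, Z), Add(5, Z))))
Function('Q')(U, j) = Add(U, Mul(8, j))
Add(Mul(79, Add(-89, Function('Q')(-8, Function('T')(6)))), 37728) = Add(Mul(79, Add(-89, Add(-8, Mul(8, Add(2, Pow(6, 2), Mul(7, 6)))))), 37728) = Add(Mul(79, Add(-89, Add(-8, Mul(8, Add(2, 36, 42))))), 37728) = Add(Mul(79, Add(-89, Add(-8, Mul(8, 80)))), 37728) = Add(Mul(79, Add(-89, Add(-8, 640))), 37728) = Add(Mul(79, Add(-89, 632)), 37728) = Add(Mul(79, 543), 37728) = Add(42897, 37728) = 80625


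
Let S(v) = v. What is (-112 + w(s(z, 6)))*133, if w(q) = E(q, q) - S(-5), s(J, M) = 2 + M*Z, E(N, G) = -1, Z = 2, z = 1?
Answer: -14364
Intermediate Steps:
s(J, M) = 2 + 2*M (s(J, M) = 2 + M*2 = 2 + 2*M)
w(q) = 4 (w(q) = -1 - 1*(-5) = -1 + 5 = 4)
(-112 + w(s(z, 6)))*133 = (-112 + 4)*133 = -108*133 = -14364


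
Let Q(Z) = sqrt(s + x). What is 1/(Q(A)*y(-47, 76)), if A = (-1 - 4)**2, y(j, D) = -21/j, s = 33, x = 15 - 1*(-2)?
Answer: 47*sqrt(2)/210 ≈ 0.31651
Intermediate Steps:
x = 17 (x = 15 + 2 = 17)
A = 25 (A = (-5)**2 = 25)
Q(Z) = 5*sqrt(2) (Q(Z) = sqrt(33 + 17) = sqrt(50) = 5*sqrt(2))
1/(Q(A)*y(-47, 76)) = 1/(((5*sqrt(2)))*((-21/(-47)))) = (sqrt(2)/10)/((-21*(-1/47))) = (sqrt(2)/10)/(21/47) = (sqrt(2)/10)*(47/21) = 47*sqrt(2)/210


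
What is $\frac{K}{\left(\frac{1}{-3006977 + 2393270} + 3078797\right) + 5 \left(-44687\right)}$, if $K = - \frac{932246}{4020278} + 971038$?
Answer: $\frac{1197907512509395413}{3522478427770253687} \approx 0.34008$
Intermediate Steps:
$K = \frac{1951920888159}{2010139}$ ($K = \left(-932246\right) \frac{1}{4020278} + 971038 = - \frac{466123}{2010139} + 971038 = \frac{1951920888159}{2010139} \approx 9.7104 \cdot 10^{5}$)
$\frac{K}{\left(\frac{1}{-3006977 + 2393270} + 3078797\right) + 5 \left(-44687\right)} = \frac{1951920888159}{2010139 \left(\left(\frac{1}{-3006977 + 2393270} + 3078797\right) + 5 \left(-44687\right)\right)} = \frac{1951920888159}{2010139 \left(\left(\frac{1}{-613707} + 3078797\right) - 223435\right)} = \frac{1951920888159}{2010139 \left(\left(- \frac{1}{613707} + 3078797\right) - 223435\right)} = \frac{1951920888159}{2010139 \left(\frac{1889479270478}{613707} - 223435\right)} = \frac{1951920888159}{2010139 \cdot \frac{1752355646933}{613707}} = \frac{1951920888159}{2010139} \cdot \frac{613707}{1752355646933} = \frac{1197907512509395413}{3522478427770253687}$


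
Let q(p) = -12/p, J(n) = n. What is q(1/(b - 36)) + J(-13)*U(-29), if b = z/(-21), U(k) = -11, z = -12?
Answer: 3977/7 ≈ 568.14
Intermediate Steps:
b = 4/7 (b = -12/(-21) = -12*(-1/21) = 4/7 ≈ 0.57143)
q(1/(b - 36)) + J(-13)*U(-29) = -12/(1/(4/7 - 36)) - 13*(-11) = -12/(1/(-248/7)) + 143 = -12/(-7/248) + 143 = -12*(-248/7) + 143 = 2976/7 + 143 = 3977/7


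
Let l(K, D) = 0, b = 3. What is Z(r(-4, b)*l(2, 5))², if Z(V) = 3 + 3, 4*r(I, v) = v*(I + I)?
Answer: 36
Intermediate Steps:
r(I, v) = I*v/2 (r(I, v) = (v*(I + I))/4 = (v*(2*I))/4 = (2*I*v)/4 = I*v/2)
Z(V) = 6
Z(r(-4, b)*l(2, 5))² = 6² = 36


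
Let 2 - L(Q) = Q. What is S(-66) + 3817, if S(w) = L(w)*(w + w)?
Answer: -5159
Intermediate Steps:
L(Q) = 2 - Q
S(w) = 2*w*(2 - w) (S(w) = (2 - w)*(w + w) = (2 - w)*(2*w) = 2*w*(2 - w))
S(-66) + 3817 = 2*(-66)*(2 - 1*(-66)) + 3817 = 2*(-66)*(2 + 66) + 3817 = 2*(-66)*68 + 3817 = -8976 + 3817 = -5159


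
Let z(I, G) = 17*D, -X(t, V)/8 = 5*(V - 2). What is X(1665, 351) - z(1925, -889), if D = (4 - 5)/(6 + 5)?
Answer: -153543/11 ≈ -13958.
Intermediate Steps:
X(t, V) = 80 - 40*V (X(t, V) = -40*(V - 2) = -40*(-2 + V) = -8*(-10 + 5*V) = 80 - 40*V)
D = -1/11 ≈ -0.090909
z(I, G) = -17/11 (z(I, G) = 17*(-1/11) = -17/11)
X(1665, 351) - z(1925, -889) = (80 - 40*351) - 1*(-17/11) = (80 - 14040) + 17/11 = -13960 + 17/11 = -153543/11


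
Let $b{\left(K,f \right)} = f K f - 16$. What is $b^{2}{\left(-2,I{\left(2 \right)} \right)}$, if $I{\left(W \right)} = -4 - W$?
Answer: $7744$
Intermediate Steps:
$b{\left(K,f \right)} = -16 + K f^{2}$ ($b{\left(K,f \right)} = K f f - 16 = K f^{2} - 16 = -16 + K f^{2}$)
$b^{2}{\left(-2,I{\left(2 \right)} \right)} = \left(-16 - 2 \left(-4 - 2\right)^{2}\right)^{2} = \left(-16 - 2 \left(-6\right)^{2}\right)^{2} = \left(-16 - 72\right)^{2} = \left(-88\right)^{2} = 7744$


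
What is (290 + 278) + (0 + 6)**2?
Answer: 604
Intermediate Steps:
(290 + 278) + (0 + 6)**2 = 568 + 6**2 = 568 + 36 = 604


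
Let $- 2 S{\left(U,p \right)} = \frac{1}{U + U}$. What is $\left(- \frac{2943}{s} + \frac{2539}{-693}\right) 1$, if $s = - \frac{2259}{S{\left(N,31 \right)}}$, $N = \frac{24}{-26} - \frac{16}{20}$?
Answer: $- \frac{38682251}{11132352} \approx -3.4748$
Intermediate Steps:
$N = - \frac{112}{65}$ ($N = 24 \left(- \frac{1}{26}\right) - \frac{4}{5} = - \frac{12}{13} - \frac{4}{5} = - \frac{112}{65} \approx -1.7231$)
$S{\left(U,p \right)} = - \frac{1}{4 U}$ ($S{\left(U,p \right)} = - \frac{1}{2 \left(U + U\right)} = - \frac{1}{2 \cdot 2 U} = - \frac{\frac{1}{2} \frac{1}{U}}{2} = - \frac{1}{4 U}$)
$s = - \frac{1012032}{65}$ ($s = - \frac{2259}{\left(- \frac{1}{4}\right) \frac{1}{- \frac{112}{65}}} = - \frac{2259}{\left(- \frac{1}{4}\right) \left(- \frac{65}{112}\right)} = - \frac{2259}{\frac{65}{448}} = \left(-2259\right) \frac{448}{65} = - \frac{1012032}{65} \approx -15570.0$)
$\left(- \frac{2943}{s} + \frac{2539}{-693}\right) 1 = \left(- \frac{2943}{- \frac{1012032}{65}} + \frac{2539}{-693}\right) 1 = \left(\left(-2943\right) \left(- \frac{65}{1012032}\right) + 2539 \left(- \frac{1}{693}\right)\right) 1 = \left(\frac{21255}{112448} - \frac{2539}{693}\right) 1 = \left(- \frac{38682251}{11132352}\right) 1 = - \frac{38682251}{11132352}$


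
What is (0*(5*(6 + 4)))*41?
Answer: 0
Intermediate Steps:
(0*(5*(6 + 4)))*41 = (0*(5*10))*41 = (0*50)*41 = 0*41 = 0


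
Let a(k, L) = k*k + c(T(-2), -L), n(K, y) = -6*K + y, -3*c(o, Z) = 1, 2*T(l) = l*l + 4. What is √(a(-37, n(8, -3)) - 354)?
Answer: 2*√2283/3 ≈ 31.854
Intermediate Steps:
T(l) = 2 + l²/2 (T(l) = (l*l + 4)/2 = (l² + 4)/2 = (4 + l²)/2 = 2 + l²/2)
c(o, Z) = -⅓ (c(o, Z) = -⅓*1 = -⅓)
n(K, y) = y - 6*K
a(k, L) = -⅓ + k² (a(k, L) = k*k - ⅓ = k² - ⅓ = -⅓ + k²)
√(a(-37, n(8, -3)) - 354) = √((-⅓ + (-37)²) - 354) = √((-⅓ + 1369) - 354) = √(4106/3 - 354) = √(3044/3) = 2*√2283/3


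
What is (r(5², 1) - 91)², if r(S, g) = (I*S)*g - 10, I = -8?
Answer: 90601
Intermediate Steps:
r(S, g) = -10 - 8*S*g (r(S, g) = (-8*S)*g - 10 = -8*S*g - 10 = -10 - 8*S*g)
(r(5², 1) - 91)² = ((-10 - 8*5²*1) - 91)² = ((-10 - 8*25*1) - 91)² = ((-10 - 200) - 91)² = (-210 - 91)² = (-301)² = 90601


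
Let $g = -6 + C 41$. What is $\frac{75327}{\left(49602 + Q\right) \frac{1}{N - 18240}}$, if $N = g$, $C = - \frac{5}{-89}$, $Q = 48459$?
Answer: $- \frac{40769207101}{2909143} \approx -14014.0$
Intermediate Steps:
$C = \frac{5}{89}$ ($C = \left(-5\right) \left(- \frac{1}{89}\right) = \frac{5}{89} \approx 0.05618$)
$g = - \frac{329}{89}$ ($g = -6 + \frac{5}{89} \cdot 41 = -6 + \frac{205}{89} = - \frac{329}{89} \approx -3.6966$)
$N = - \frac{329}{89} \approx -3.6966$
$\frac{75327}{\left(49602 + Q\right) \frac{1}{N - 18240}} = \frac{75327}{\left(49602 + 48459\right) \frac{1}{- \frac{329}{89} - 18240}} = \frac{75327}{98061 \frac{1}{- \frac{1623689}{89}}} = \frac{75327}{98061 \left(- \frac{89}{1623689}\right)} = \frac{75327}{- \frac{8727429}{1623689}} = 75327 \left(- \frac{1623689}{8727429}\right) = - \frac{40769207101}{2909143}$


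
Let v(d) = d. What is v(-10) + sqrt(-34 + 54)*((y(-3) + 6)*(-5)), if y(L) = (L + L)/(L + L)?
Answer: -10 - 70*sqrt(5) ≈ -166.52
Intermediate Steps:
y(L) = 1 (y(L) = (2*L)/((2*L)) = (2*L)*(1/(2*L)) = 1)
v(-10) + sqrt(-34 + 54)*((y(-3) + 6)*(-5)) = -10 + sqrt(-34 + 54)*((1 + 6)*(-5)) = -10 + sqrt(20)*(7*(-5)) = -10 + (2*sqrt(5))*(-35) = -10 - 70*sqrt(5)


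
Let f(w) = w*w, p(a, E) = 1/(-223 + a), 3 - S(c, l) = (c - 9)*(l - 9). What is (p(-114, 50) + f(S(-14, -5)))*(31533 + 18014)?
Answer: 1699137864432/337 ≈ 5.0420e+9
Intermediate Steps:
S(c, l) = 3 - (-9 + c)*(-9 + l) (S(c, l) = 3 - (c - 9)*(l - 9) = 3 - (-9 + c)*(-9 + l))
f(w) = w²
(p(-114, 50) + f(S(-14, -5)))*(31533 + 18014) = (1/(-223 - 114) + (-78 + 9*(-14) + 9*(-5) - 1*(-14)*(-5))²)*(31533 + 18014) = (1/(-337) + (-78 - 126 - 45 - 70)²)*49547 = (-1/337 + (-319)²)*49547 = (-1/337 + 101761)*49547 = (34293456/337)*49547 = 1699137864432/337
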